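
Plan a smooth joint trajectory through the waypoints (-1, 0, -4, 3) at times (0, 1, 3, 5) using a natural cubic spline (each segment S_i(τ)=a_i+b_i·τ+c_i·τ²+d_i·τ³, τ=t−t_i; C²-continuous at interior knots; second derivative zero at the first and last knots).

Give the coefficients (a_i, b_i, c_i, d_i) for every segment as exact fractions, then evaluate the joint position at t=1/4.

Δ: Δ0=1, Δ1=-2, Δ2=7/2
row 1: diag=6, rhs=-18; c'=1/3, d'=-3
row 2: denom=8−2·1/3=22/3; d'=(33−2·-3)/(22/3)=117/22
back: M2=117/22
back: M1=-3−1/3·117/22=-105/22
M: M0=0, M1=-105/22, M2=117/22, M3=0
seg 0: a=-1, c=M0/2=0, d=(M1−M0)/(6·1)=-35/44, b=Δ0−h0·(2M0+M1)/6=79/44
seg 1: a=0, c=M1/2=-105/44, d=(M2−M1)/(6·2)=37/44, b=Δ1−h1·(2M1+M2)/6=-13/22
seg 2: a=-4, c=M2/2=117/44, d=(M3−M2)/(6·2)=-39/88, b=Δ2−h2·(2M2+M3)/6=-1/22
t_q=1/4 → seg 0, τ=1/4; S=-1+79/44·τ+0·τ²+-35/44·τ³=-1587/2816

  seg 0: a=-1 b=79/44 c=0 d=-35/44
  seg 1: a=0 b=-13/22 c=-105/44 d=37/44
  seg 2: a=-4 b=-1/22 c=117/44 d=-39/88
S(1/4) = -1587/2816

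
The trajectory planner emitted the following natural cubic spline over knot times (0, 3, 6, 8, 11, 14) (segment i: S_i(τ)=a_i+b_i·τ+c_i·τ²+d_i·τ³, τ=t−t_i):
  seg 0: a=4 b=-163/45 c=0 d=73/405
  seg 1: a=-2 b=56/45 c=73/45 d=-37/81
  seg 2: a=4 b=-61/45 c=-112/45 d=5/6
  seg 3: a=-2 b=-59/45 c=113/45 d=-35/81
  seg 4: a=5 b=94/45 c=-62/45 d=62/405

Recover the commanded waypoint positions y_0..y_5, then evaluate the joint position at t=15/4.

y_0 = S_0(0) = a_0 = 4
y_1 = S_1(0) = a_1 = -2
y_2 = S_2(0) = a_2 = 4
y_3 = S_3(0) = a_3 = -2
y_4 = S_4(0) = a_4 = 5
y_5 = S_4(3) = 3
t_q=15/4 is in segment 1 (τ=3/4); S_1(τ)=-111/320

y_0=4 y_1=-2 y_2=4 y_3=-2 y_4=5 y_5=3
S(15/4) = -111/320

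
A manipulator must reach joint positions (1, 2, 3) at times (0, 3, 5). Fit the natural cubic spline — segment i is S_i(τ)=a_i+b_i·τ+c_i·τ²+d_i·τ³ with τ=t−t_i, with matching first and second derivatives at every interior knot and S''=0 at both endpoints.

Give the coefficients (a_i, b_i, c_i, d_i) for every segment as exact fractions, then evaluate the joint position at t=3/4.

Δ: Δ0=1/3, Δ1=1/2
row 1: diag=10, rhs=1; c'=1/5, d'=1/10
back: M1=1/10
M: M0=0, M1=1/10, M2=0
seg 0: a=1, c=M0/2=0, d=(M1−M0)/(6·3)=1/180, b=Δ0−h0·(2M0+M1)/6=17/60
seg 1: a=2, c=M1/2=1/20, d=(M2−M1)/(6·2)=-1/120, b=Δ1−h1·(2M1+M2)/6=13/30
t_q=3/4 → seg 0, τ=3/4; S=1+17/60·τ+0·τ²+1/180·τ³=311/256

  seg 0: a=1 b=17/60 c=0 d=1/180
  seg 1: a=2 b=13/30 c=1/20 d=-1/120
S(3/4) = 311/256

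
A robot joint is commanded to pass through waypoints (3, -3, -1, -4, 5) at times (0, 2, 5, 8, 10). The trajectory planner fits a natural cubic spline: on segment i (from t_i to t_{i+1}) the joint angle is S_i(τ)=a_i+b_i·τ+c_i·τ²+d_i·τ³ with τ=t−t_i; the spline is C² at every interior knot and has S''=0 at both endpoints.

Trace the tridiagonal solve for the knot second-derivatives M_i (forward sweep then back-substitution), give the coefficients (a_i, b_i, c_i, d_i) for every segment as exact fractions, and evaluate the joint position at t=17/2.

Δ: Δ0=-3, Δ1=2/3, Δ2=-1, Δ3=9/2
row 1: diag=10, rhs=22; c'=3/10, d'=11/5
row 2: denom=12−3·3/10=111/10; d'=(-10−3·11/5)/(111/10)=-166/111
row 3: denom=10−3·10/37=340/37; d'=(33−3·-166/111)/(340/37)=1387/340
back: M3=1387/340
back: M2=-166/111−10/37·1387/340=-265/102
back: M1=11/5−3/10·-265/102=1013/340
M: M0=0, M1=1013/340, M2=-265/102, M3=1387/340, M4=0
seg 0: a=3, c=M0/2=0, d=(M1−M0)/(6·2)=1013/4080, b=Δ0−h0·(2M0+M1)/6=-4073/1020
seg 1: a=-3, c=M1/2=1013/680, d=(M2−M1)/(6·3)=-5689/18360, b=Δ1−h1·(2M1+M2)/6=-517/510
seg 2: a=-1, c=M2/2=-265/204, d=(M3−M2)/(6·3)=6811/18360, b=Δ2−h2·(2M2+M3)/6=-53/120
seg 3: a=-4, c=M3/2=1387/680, d=(M4−M3)/(6·2)=-1387/4080, b=Δ3−h3·(2M3+M4)/6=454/255
t_q=17/2 → seg 3, τ=1/2; S=-4+454/255·τ+1387/680·τ²+-1387/4080·τ³=-28749/10880

  seg 0: a=3 b=-4073/1020 c=0 d=1013/4080
  seg 1: a=-3 b=-517/510 c=1013/680 d=-5689/18360
  seg 2: a=-1 b=-53/120 c=-265/204 d=6811/18360
  seg 3: a=-4 b=454/255 c=1387/680 d=-1387/4080
S(17/2) = -28749/10880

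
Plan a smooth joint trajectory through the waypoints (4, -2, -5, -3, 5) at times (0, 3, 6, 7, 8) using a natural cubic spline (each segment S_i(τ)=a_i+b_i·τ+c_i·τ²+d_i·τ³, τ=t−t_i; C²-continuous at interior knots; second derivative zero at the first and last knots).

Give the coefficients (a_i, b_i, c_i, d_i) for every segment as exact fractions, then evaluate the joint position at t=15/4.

Δ: Δ0=-2, Δ1=-1, Δ2=2, Δ3=8
row 1: diag=12, rhs=6; c'=1/4, d'=1/2
row 2: denom=8−3·1/4=29/4; d'=(18−3·1/2)/(29/4)=66/29
row 3: denom=4−1·4/29=112/29; d'=(36−1·66/29)/(112/29)=489/56
back: M3=489/56
back: M2=66/29−4/29·489/56=15/14
back: M1=1/2−1/4·15/14=13/56
M: M0=0, M1=13/56, M2=15/14, M3=489/56, M4=0
seg 0: a=4, c=M0/2=0, d=(M1−M0)/(6·3)=13/1008, b=Δ0−h0·(2M0+M1)/6=-237/112
seg 1: a=-2, c=M1/2=13/112, d=(M2−M1)/(6·3)=47/1008, b=Δ1−h1·(2M1+M2)/6=-99/56
seg 2: a=-5, c=M2/2=15/28, d=(M3−M2)/(6·1)=143/112, b=Δ2−h2·(2M2+M3)/6=3/16
seg 3: a=-3, c=M3/2=489/112, d=(M4−M3)/(6·1)=-163/112, b=Δ3−h3·(2M3+M4)/6=285/56
t_q=15/4 → seg 1, τ=3/4; S=-2+-99/56·τ+13/112·τ²+47/1008·τ³=-23231/7168

  seg 0: a=4 b=-237/112 c=0 d=13/1008
  seg 1: a=-2 b=-99/56 c=13/112 d=47/1008
  seg 2: a=-5 b=3/16 c=15/28 d=143/112
  seg 3: a=-3 b=285/56 c=489/112 d=-163/112
S(15/4) = -23231/7168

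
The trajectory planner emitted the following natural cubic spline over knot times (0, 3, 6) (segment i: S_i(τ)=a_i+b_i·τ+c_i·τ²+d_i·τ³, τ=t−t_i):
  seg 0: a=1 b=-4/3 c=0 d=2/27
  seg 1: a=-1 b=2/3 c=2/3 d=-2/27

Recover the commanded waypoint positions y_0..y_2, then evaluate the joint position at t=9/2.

y_0=1 y_1=-1 y_2=5
S(9/2) = 5/4

y_0 = S_0(0) = a_0 = 1
y_1 = S_1(0) = a_1 = -1
y_2 = S_1(3) = 5
t_q=9/2 is in segment 1 (τ=3/2); S_1(τ)=5/4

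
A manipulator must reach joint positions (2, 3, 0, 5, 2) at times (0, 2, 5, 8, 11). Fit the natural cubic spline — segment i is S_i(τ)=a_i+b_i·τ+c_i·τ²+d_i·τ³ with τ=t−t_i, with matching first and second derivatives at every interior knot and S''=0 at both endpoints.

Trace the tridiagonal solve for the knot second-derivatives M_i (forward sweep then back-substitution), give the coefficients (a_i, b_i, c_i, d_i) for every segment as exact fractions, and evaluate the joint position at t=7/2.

  seg 0: a=2 b=211/207 c=0 d=-215/1656
  seg 1: a=3 b=-223/414 c=-215/276 d=1553/7452
  seg 2: a=0 b=343/828 c=227/207 d=-1687/7452
  seg 3: a=5 b=365/414 c=-779/828 d=779/7452
S(7/2) = 841/736

Δ: Δ0=1/2, Δ1=-1, Δ2=5/3, Δ3=-1
row 1: diag=10, rhs=-9; c'=3/10, d'=-9/10
row 2: denom=12−3·3/10=111/10; d'=(16−3·-9/10)/(111/10)=187/111
row 3: denom=12−3·10/37=414/37; d'=(-16−3·187/111)/(414/37)=-779/414
back: M3=-779/414
back: M2=187/111−10/37·-779/414=454/207
back: M1=-9/10−3/10·454/207=-215/138
M: M0=0, M1=-215/138, M2=454/207, M3=-779/414, M4=0
seg 0: a=2, c=M0/2=0, d=(M1−M0)/(6·2)=-215/1656, b=Δ0−h0·(2M0+M1)/6=211/207
seg 1: a=3, c=M1/2=-215/276, d=(M2−M1)/(6·3)=1553/7452, b=Δ1−h1·(2M1+M2)/6=-223/414
seg 2: a=0, c=M2/2=227/207, d=(M3−M2)/(6·3)=-1687/7452, b=Δ2−h2·(2M2+M3)/6=343/828
seg 3: a=5, c=M3/2=-779/828, d=(M4−M3)/(6·3)=779/7452, b=Δ3−h3·(2M3+M4)/6=365/414
t_q=7/2 → seg 1, τ=3/2; S=3+-223/414·τ+-215/276·τ²+1553/7452·τ³=841/736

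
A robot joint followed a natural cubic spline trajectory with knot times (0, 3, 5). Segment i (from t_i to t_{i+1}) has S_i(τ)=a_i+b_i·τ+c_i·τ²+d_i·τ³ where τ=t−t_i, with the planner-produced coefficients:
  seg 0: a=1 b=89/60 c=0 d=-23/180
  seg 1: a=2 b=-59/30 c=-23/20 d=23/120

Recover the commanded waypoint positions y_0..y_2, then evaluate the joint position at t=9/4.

y_0=1 y_1=2 y_2=-5
S(9/4) = 3689/1280

y_0 = S_0(0) = a_0 = 1
y_1 = S_1(0) = a_1 = 2
y_2 = S_1(2) = -5
t_q=9/4 is in segment 0 (τ=9/4); S_0(τ)=3689/1280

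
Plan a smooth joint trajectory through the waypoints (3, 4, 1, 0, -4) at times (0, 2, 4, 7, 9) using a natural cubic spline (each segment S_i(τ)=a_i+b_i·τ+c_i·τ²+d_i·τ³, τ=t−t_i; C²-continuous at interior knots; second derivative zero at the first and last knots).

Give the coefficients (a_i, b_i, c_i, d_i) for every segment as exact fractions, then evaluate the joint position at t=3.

Δ: Δ0=1/2, Δ1=-3/2, Δ2=-1/3, Δ3=-2
row 1: diag=8, rhs=-12; c'=1/4, d'=-3/2
row 2: denom=10−2·1/4=19/2; d'=(7−2·-3/2)/(19/2)=20/19
row 3: denom=10−3·6/19=172/19; d'=(-10−3·20/19)/(172/19)=-125/86
back: M3=-125/86
back: M2=20/19−6/19·-125/86=65/43
back: M1=-3/2−1/4·65/43=-323/172
M: M0=0, M1=-323/172, M2=65/43, M3=-125/86, M4=0
seg 0: a=3, c=M0/2=0, d=(M1−M0)/(6·2)=-323/2064, b=Δ0−h0·(2M0+M1)/6=581/516
seg 1: a=4, c=M1/2=-323/344, d=(M2−M1)/(6·2)=583/2064, b=Δ1−h1·(2M1+M2)/6=-97/129
seg 2: a=1, c=M2/2=65/86, d=(M3−M2)/(6·3)=-85/516, b=Δ2−h2·(2M2+M3)/6=-577/516
seg 3: a=0, c=M3/2=-125/172, d=(M4−M3)/(6·2)=125/1032, b=Δ3−h3·(2M3+M4)/6=-133/129
t_q=3 → seg 1, τ=1; S=4+-97/129·τ+-323/344·τ²+583/2064·τ³=1783/688

  seg 0: a=3 b=581/516 c=0 d=-323/2064
  seg 1: a=4 b=-97/129 c=-323/344 d=583/2064
  seg 2: a=1 b=-577/516 c=65/86 d=-85/516
  seg 3: a=0 b=-133/129 c=-125/172 d=125/1032
S(3) = 1783/688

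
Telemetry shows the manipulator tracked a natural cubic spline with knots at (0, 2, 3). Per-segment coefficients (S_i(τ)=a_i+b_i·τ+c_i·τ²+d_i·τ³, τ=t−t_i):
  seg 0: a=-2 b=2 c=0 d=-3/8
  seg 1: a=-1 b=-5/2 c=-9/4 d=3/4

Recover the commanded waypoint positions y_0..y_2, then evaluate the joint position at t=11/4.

y_0 = S_0(0) = a_0 = -2
y_1 = S_1(0) = a_1 = -1
y_2 = S_1(1) = -5
t_q=11/4 is in segment 1 (τ=3/4); S_1(τ)=-979/256

y_0=-2 y_1=-1 y_2=-5
S(11/4) = -979/256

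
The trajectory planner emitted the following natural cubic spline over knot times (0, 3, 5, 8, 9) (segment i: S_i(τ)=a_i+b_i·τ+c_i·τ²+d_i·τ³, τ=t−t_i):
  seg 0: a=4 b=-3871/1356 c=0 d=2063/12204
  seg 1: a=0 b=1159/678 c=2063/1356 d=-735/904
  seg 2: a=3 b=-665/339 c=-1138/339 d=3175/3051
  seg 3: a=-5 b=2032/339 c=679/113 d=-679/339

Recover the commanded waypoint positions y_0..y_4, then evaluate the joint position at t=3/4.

y_0 = S_0(0) = a_0 = 4
y_1 = S_1(0) = a_1 = 0
y_2 = S_2(0) = a_2 = 3
y_3 = S_3(0) = a_3 = -5
y_4 = S_3(1) = 5
t_q=3/4 is in segment 0 (τ=3/4); S_0(τ)=55839/28928

y_0=4 y_1=0 y_2=3 y_3=-5 y_4=5
S(3/4) = 55839/28928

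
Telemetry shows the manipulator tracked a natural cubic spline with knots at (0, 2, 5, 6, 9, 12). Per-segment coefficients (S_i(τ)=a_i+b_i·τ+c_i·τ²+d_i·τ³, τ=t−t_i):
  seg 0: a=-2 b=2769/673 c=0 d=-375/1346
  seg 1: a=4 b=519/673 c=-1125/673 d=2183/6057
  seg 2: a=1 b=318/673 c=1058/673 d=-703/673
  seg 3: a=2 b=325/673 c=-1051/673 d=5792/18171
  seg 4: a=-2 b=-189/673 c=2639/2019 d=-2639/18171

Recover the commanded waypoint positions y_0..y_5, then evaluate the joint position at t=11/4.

y_0 = S_0(0) = a_0 = -2
y_1 = S_1(0) = a_1 = 4
y_2 = S_2(0) = a_2 = 1
y_3 = S_3(0) = a_3 = 2
y_4 = S_4(0) = a_4 = -2
y_5 = S_4(3) = 5
t_q=11/4 is in segment 1 (τ=3/4); S_1(τ)=163249/43072

y_0=-2 y_1=4 y_2=1 y_3=2 y_4=-2 y_5=5
S(11/4) = 163249/43072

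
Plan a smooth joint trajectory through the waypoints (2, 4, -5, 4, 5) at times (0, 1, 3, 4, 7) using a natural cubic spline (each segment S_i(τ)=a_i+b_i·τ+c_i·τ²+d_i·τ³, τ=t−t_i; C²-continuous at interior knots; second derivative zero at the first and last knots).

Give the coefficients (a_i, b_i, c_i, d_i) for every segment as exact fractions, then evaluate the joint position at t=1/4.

  seg 0: a=2 b=6233/1500 c=0 d=-3233/1500
  seg 1: a=4 b=-1733/750 c=-3233/500 d=8057/3000
  seg 2: a=-5 b=304/75 c=1206/125 d=-1763/375
  seg 3: a=4 b=3467/375 c=-557/125 d=557/1125
S(1/4) = 19233/6400

Δ: Δ0=2, Δ1=-9/2, Δ2=9, Δ3=1/3
row 1: diag=6, rhs=-39; c'=1/3, d'=-13/2
row 2: denom=6−2·1/3=16/3; d'=(81−2·-13/2)/(16/3)=141/8
row 3: denom=8−1·3/16=125/16; d'=(-52−1·141/8)/(125/16)=-1114/125
back: M3=-1114/125
back: M2=141/8−3/16·-1114/125=2412/125
back: M1=-13/2−1/3·2412/125=-3233/250
M: M0=0, M1=-3233/250, M2=2412/125, M3=-1114/125, M4=0
seg 0: a=2, c=M0/2=0, d=(M1−M0)/(6·1)=-3233/1500, b=Δ0−h0·(2M0+M1)/6=6233/1500
seg 1: a=4, c=M1/2=-3233/500, d=(M2−M1)/(6·2)=8057/3000, b=Δ1−h1·(2M1+M2)/6=-1733/750
seg 2: a=-5, c=M2/2=1206/125, d=(M3−M2)/(6·1)=-1763/375, b=Δ2−h2·(2M2+M3)/6=304/75
seg 3: a=4, c=M3/2=-557/125, d=(M4−M3)/(6·3)=557/1125, b=Δ3−h3·(2M3+M4)/6=3467/375
t_q=1/4 → seg 0, τ=1/4; S=2+6233/1500·τ+0·τ²+-3233/1500·τ³=19233/6400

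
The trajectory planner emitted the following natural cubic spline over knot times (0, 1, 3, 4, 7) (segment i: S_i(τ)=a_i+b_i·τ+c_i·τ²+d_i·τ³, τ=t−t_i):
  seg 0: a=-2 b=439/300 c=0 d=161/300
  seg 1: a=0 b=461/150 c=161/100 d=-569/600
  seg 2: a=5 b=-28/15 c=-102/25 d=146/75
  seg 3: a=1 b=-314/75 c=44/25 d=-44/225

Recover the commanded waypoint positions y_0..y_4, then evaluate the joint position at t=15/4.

y_0 = S_0(0) = a_0 = -2
y_1 = S_1(0) = a_1 = 0
y_2 = S_2(0) = a_2 = 5
y_3 = S_3(0) = a_3 = 1
y_4 = S_3(3) = -1
t_q=15/4 is in segment 2 (τ=3/4); S_2(τ)=1701/800

y_0=-2 y_1=0 y_2=5 y_3=1 y_4=-1
S(15/4) = 1701/800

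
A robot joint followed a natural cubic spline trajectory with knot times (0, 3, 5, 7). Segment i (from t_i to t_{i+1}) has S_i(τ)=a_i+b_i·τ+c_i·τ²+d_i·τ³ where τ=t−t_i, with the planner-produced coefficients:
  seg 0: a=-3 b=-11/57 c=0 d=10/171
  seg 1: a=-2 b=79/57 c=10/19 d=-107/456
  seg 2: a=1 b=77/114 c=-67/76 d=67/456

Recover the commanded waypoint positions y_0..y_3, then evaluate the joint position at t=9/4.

y_0=-3 y_1=-2 y_2=1 y_3=0
S(9/4) = -1683/608

y_0 = S_0(0) = a_0 = -3
y_1 = S_1(0) = a_1 = -2
y_2 = S_2(0) = a_2 = 1
y_3 = S_2(2) = 0
t_q=9/4 is in segment 0 (τ=9/4); S_0(τ)=-1683/608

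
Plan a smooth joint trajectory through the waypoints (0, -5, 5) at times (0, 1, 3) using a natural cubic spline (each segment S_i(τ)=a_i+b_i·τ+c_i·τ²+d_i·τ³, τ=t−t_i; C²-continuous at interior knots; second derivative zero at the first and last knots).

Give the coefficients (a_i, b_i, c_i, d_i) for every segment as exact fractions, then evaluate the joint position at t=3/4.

Δ: Δ0=-5, Δ1=5
row 1: diag=6, rhs=60; c'=1/3, d'=10
back: M1=10
M: M0=0, M1=10, M2=0
seg 0: a=0, c=M0/2=0, d=(M1−M0)/(6·1)=5/3, b=Δ0−h0·(2M0+M1)/6=-20/3
seg 1: a=-5, c=M1/2=5, d=(M2−M1)/(6·2)=-5/6, b=Δ1−h1·(2M1+M2)/6=-5/3
t_q=3/4 → seg 0, τ=3/4; S=0+-20/3·τ+0·τ²+5/3·τ³=-275/64

  seg 0: a=0 b=-20/3 c=0 d=5/3
  seg 1: a=-5 b=-5/3 c=5 d=-5/6
S(3/4) = -275/64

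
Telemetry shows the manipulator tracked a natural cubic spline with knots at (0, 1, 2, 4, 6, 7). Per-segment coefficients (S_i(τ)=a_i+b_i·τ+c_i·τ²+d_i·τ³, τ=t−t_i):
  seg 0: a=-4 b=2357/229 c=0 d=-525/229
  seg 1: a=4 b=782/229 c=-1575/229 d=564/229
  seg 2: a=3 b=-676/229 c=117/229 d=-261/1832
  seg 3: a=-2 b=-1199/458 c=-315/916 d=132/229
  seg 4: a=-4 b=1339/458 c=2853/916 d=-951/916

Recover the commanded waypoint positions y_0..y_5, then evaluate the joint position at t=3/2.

y_0 = S_0(0) = a_0 = -4
y_1 = S_1(0) = a_1 = 4
y_2 = S_2(0) = a_2 = 3
y_3 = S_3(0) = a_3 = -2
y_4 = S_4(0) = a_4 = -4
y_5 = S_4(1) = 1
t_q=3/2 is in segment 1 (τ=1/2); S_1(τ)=3935/916

y_0=-4 y_1=4 y_2=3 y_3=-2 y_4=-4 y_5=1
S(3/2) = 3935/916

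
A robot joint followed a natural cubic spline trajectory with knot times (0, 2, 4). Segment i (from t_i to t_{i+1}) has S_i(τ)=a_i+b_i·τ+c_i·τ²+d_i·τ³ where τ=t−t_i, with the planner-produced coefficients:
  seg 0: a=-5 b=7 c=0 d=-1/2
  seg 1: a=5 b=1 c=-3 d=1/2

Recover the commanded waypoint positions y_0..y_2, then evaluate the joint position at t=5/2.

y_0 = S_0(0) = a_0 = -5
y_1 = S_1(0) = a_1 = 5
y_2 = S_1(2) = -1
t_q=5/2 is in segment 1 (τ=1/2); S_1(τ)=77/16

y_0=-5 y_1=5 y_2=-1
S(5/2) = 77/16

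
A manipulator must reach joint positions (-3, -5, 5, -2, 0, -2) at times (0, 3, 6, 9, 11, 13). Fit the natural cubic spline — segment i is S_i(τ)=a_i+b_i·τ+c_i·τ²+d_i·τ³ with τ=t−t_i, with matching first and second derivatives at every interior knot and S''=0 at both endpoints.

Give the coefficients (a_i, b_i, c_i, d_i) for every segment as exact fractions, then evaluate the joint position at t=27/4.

  seg 0: a=-3 b=-1754/783 c=0 d=1232/7047
  seg 1: a=-5 b=1942/783 c=1232/783 d=-3028/7047
  seg 2: a=5 b=250/783 c=-1796/783 d=3311/7047
  seg 3: a=-2 b=-593/783 c=505/261 d=-827/1566
  seg 4: a=0 b=505/783 c=-322/261 d=161/783
S(27/4) = 23093/5568

Δ: Δ0=-2/3, Δ1=10/3, Δ2=-7/3, Δ3=1, Δ4=-1
row 1: diag=12, rhs=24; c'=1/4, d'=2
row 2: denom=12−3·1/4=45/4; d'=(-34−3·2)/(45/4)=-32/9
row 3: denom=10−3·4/15=46/5; d'=(20−3·-32/9)/(46/5)=10/3
row 4: denom=8−2·5/23=174/23; d'=(-12−2·10/3)/(174/23)=-644/261
back: M4=-644/261
back: M3=10/3−5/23·-644/261=1010/261
back: M2=-32/9−4/15·1010/261=-3592/783
back: M1=2−1/4·-3592/783=2464/783
M: M0=0, M1=2464/783, M2=-3592/783, M3=1010/261, M4=-644/261, M5=0
seg 0: a=-3, c=M0/2=0, d=(M1−M0)/(6·3)=1232/7047, b=Δ0−h0·(2M0+M1)/6=-1754/783
seg 1: a=-5, c=M1/2=1232/783, d=(M2−M1)/(6·3)=-3028/7047, b=Δ1−h1·(2M1+M2)/6=1942/783
seg 2: a=5, c=M2/2=-1796/783, d=(M3−M2)/(6·3)=3311/7047, b=Δ2−h2·(2M2+M3)/6=250/783
seg 3: a=-2, c=M3/2=505/261, d=(M4−M3)/(6·2)=-827/1566, b=Δ3−h3·(2M3+M4)/6=-593/783
seg 4: a=0, c=M4/2=-322/261, d=(M5−M4)/(6·2)=161/783, b=Δ4−h4·(2M4+M5)/6=505/783
t_q=27/4 → seg 2, τ=3/4; S=5+250/783·τ+-1796/783·τ²+3311/7047·τ³=23093/5568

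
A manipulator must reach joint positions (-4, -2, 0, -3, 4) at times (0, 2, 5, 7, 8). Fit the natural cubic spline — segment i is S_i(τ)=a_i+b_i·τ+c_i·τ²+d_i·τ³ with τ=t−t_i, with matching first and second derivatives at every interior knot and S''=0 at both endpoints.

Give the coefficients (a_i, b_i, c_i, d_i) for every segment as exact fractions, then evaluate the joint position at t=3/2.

Δ: Δ0=1, Δ1=2/3, Δ2=-3/2, Δ3=7
row 1: diag=10, rhs=-2; c'=3/10, d'=-1/5
row 2: denom=10−3·3/10=91/10; d'=(-13−3·-1/5)/(91/10)=-124/91
row 3: denom=6−2·20/91=506/91; d'=(51−2·-124/91)/(506/91)=4889/506
back: M3=4889/506
back: M2=-124/91−20/91·4889/506=-882/253
back: M1=-1/5−3/10·-882/253=214/253
M: M0=0, M1=214/253, M2=-882/253, M3=4889/506, M4=0
seg 0: a=-4, c=M0/2=0, d=(M1−M0)/(6·2)=107/1518, b=Δ0−h0·(2M0+M1)/6=545/759
seg 1: a=-2, c=M1/2=107/253, d=(M2−M1)/(6·3)=-548/2277, b=Δ1−h1·(2M1+M2)/6=1187/759
seg 2: a=0, c=M2/2=-441/253, d=(M3−M2)/(6·2)=6653/6072, b=Δ2−h2·(2M2+M3)/6=-1819/759
seg 3: a=-3, c=M3/2=4889/1012, d=(M4−M3)/(6·1)=-4889/3036, b=Δ3−h3·(2M3+M4)/6=5737/1518
t_q=3/2 → seg 0, τ=3/2; S=-4+545/759·τ+0·τ²+107/1518·τ³=-10869/4048

  seg 0: a=-4 b=545/759 c=0 d=107/1518
  seg 1: a=-2 b=1187/759 c=107/253 d=-548/2277
  seg 2: a=0 b=-1819/759 c=-441/253 d=6653/6072
  seg 3: a=-3 b=5737/1518 c=4889/1012 d=-4889/3036
S(3/2) = -10869/4048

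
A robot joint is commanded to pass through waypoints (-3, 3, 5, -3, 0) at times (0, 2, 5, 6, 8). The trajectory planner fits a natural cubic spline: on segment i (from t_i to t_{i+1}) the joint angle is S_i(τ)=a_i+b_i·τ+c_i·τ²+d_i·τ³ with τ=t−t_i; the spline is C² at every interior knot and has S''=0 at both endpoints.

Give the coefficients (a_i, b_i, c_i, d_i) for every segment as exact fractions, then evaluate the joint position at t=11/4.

Δ: Δ0=3, Δ1=2/3, Δ2=-8, Δ3=3/2
row 1: diag=10, rhs=-14; c'=3/10, d'=-7/5
row 2: denom=8−3·3/10=71/10; d'=(-52−3·-7/5)/(71/10)=-478/71
row 3: denom=6−1·10/71=416/71; d'=(57−1·-478/71)/(416/71)=4525/416
back: M3=4525/416
back: M2=-478/71−10/71·4525/416=-1719/208
back: M1=-7/5−3/10·-1719/208=449/416
M: M0=0, M1=449/416, M2=-1719/208, M3=4525/416, M4=0
seg 0: a=-3, c=M0/2=0, d=(M1−M0)/(6·2)=449/4992, b=Δ0−h0·(2M0+M1)/6=3295/1248
seg 1: a=3, c=M1/2=449/832, d=(M2−M1)/(6·3)=-299/576, b=Δ1−h1·(2M1+M2)/6=2321/624
seg 2: a=5, c=M2/2=-1719/416, d=(M3−M2)/(6·1)=7963/2496, b=Δ2−h2·(2M2+M3)/6=-17617/2496
seg 3: a=-3, c=M3/2=4525/832, d=(M4−M3)/(6·2)=-4525/4992, b=Δ3−h3·(2M3+M4)/6=-3589/624
t_q=11/4 → seg 1, τ=3/4; S=3+2321/624·τ+449/832·τ²+-299/576·τ³=312791/53248

  seg 0: a=-3 b=3295/1248 c=0 d=449/4992
  seg 1: a=3 b=2321/624 c=449/832 d=-299/576
  seg 2: a=5 b=-17617/2496 c=-1719/416 d=7963/2496
  seg 3: a=-3 b=-3589/624 c=4525/832 d=-4525/4992
S(11/4) = 312791/53248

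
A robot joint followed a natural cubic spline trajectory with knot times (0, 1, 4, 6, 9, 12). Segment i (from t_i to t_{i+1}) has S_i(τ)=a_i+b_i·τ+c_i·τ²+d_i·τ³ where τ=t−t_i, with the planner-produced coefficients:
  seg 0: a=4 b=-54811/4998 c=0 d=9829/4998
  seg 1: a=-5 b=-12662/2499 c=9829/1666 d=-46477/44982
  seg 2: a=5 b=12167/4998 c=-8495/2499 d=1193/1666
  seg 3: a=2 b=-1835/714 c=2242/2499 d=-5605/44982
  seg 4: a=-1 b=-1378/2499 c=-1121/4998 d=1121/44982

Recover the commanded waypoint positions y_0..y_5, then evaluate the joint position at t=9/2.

y_0 = S_0(0) = a_0 = 4
y_1 = S_1(0) = a_1 = -5
y_2 = S_2(0) = a_2 = 5
y_3 = S_3(0) = a_3 = 2
y_4 = S_4(0) = a_4 = -1
y_5 = S_4(3) = -4
t_q=9/2 is in segment 2 (τ=1/2); S_2(τ)=72729/13328

y_0=4 y_1=-5 y_2=5 y_3=2 y_4=-1 y_5=-4
S(9/2) = 72729/13328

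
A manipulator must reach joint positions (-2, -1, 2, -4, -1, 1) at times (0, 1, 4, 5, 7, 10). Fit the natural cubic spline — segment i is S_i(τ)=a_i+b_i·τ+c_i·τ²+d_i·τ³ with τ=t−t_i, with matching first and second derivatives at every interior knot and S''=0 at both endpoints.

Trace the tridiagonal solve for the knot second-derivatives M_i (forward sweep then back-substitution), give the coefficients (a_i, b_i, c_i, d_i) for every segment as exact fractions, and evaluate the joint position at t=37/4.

Δ: Δ0=1, Δ1=1, Δ2=-6, Δ3=3/2, Δ4=2/3
row 1: diag=8, rhs=0; c'=3/8, d'=0
row 2: denom=8−3·3/8=55/8; d'=(-42−3·0)/(55/8)=-336/55
row 3: denom=6−1·8/55=322/55; d'=(45−1·-336/55)/(322/55)=2811/322
row 4: denom=10−2·55/161=1500/161; d'=(-5−2·2811/322)/(1500/161)=-904/375
back: M4=-904/375
back: M3=2811/322−55/161·-904/375=1433/150
back: M2=-336/55−8/55·1433/150=-2812/375
back: M1=0−3/8·-2812/375=703/250
M: M0=0, M1=703/250, M2=-2812/375, M3=1433/150, M4=-904/375, M5=0
seg 0: a=-2, c=M0/2=0, d=(M1−M0)/(6·1)=703/1500, b=Δ0−h0·(2M0+M1)/6=797/1500
seg 1: a=-1, c=M1/2=703/500, d=(M2−M1)/(6·3)=-7733/13500, b=Δ1−h1·(2M1+M2)/6=1453/750
seg 2: a=2, c=M2/2=-1406/375, d=(M3−M2)/(6·1)=1421/500, b=Δ2−h2·(2M2+M3)/6=-7639/1500
seg 3: a=-4, c=M3/2=1433/300, d=(M4−M3)/(6·2)=-997/1000, b=Δ3−h3·(2M3+M4)/6=-3049/750
seg 4: a=-1, c=M4/2=-452/375, d=(M5−M4)/(6·3)=452/3375, b=Δ4−h4·(2M4+M5)/6=1154/375
t_q=37/4 → seg 4, τ=9/4; S=-1+1154/375·τ+-452/375·τ²+452/3375·τ³=539/400

  seg 0: a=-2 b=797/1500 c=0 d=703/1500
  seg 1: a=-1 b=1453/750 c=703/500 d=-7733/13500
  seg 2: a=2 b=-7639/1500 c=-1406/375 d=1421/500
  seg 3: a=-4 b=-3049/750 c=1433/300 d=-997/1000
  seg 4: a=-1 b=1154/375 c=-452/375 d=452/3375
S(37/4) = 539/400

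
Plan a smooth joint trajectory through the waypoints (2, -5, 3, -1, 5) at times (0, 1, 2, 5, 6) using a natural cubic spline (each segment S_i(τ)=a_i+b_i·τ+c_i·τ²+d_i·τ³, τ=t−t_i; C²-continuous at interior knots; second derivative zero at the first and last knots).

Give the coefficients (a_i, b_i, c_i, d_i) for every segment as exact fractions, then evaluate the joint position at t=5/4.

Δ: Δ0=-7, Δ1=8, Δ2=-4/3, Δ3=6
row 1: diag=4, rhs=90; c'=1/4, d'=45/2
row 2: denom=8−1·1/4=31/4; d'=(-56−1·45/2)/(31/4)=-314/31
row 3: denom=8−3·12/31=212/31; d'=(44−3·-314/31)/(212/31)=1153/106
back: M3=1153/106
back: M2=-314/31−12/31·1153/106=-760/53
back: M1=45/2−1/4·-760/53=2765/106
M: M0=0, M1=2765/106, M2=-760/53, M3=1153/106, M4=0
seg 0: a=2, c=M0/2=0, d=(M1−M0)/(6·1)=2765/636, b=Δ0−h0·(2M0+M1)/6=-7217/636
seg 1: a=-5, c=M1/2=2765/212, d=(M2−M1)/(6·1)=-4285/636, b=Δ1−h1·(2M1+M2)/6=539/318
seg 2: a=3, c=M2/2=-380/53, d=(M3−M2)/(6·3)=297/212, b=Δ2−h2·(2M2+M3)/6=4813/636
seg 3: a=-1, c=M3/2=1153/212, d=(M4−M3)/(6·1)=-1153/636, b=Δ3−h3·(2M3+M4)/6=755/318
t_q=5/4 → seg 1, τ=1/4; S=-5+539/318·τ+2765/212·τ²+-4285/636·τ³=-52459/13568

  seg 0: a=2 b=-7217/636 c=0 d=2765/636
  seg 1: a=-5 b=539/318 c=2765/212 d=-4285/636
  seg 2: a=3 b=4813/636 c=-380/53 d=297/212
  seg 3: a=-1 b=755/318 c=1153/212 d=-1153/636
S(5/4) = -52459/13568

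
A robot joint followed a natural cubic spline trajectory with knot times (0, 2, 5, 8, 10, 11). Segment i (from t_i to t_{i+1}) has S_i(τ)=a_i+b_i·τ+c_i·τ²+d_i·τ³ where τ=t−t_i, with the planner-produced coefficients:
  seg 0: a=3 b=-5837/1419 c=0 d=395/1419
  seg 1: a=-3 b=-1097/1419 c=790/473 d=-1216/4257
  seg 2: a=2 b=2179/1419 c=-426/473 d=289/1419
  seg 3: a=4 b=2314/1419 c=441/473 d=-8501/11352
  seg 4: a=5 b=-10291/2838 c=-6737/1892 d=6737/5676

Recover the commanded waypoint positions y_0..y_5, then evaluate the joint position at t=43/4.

y_0 = S_0(0) = a_0 = 3
y_1 = S_1(0) = a_1 = -3
y_2 = S_2(0) = a_2 = 2
y_3 = S_3(0) = a_3 = 4
y_4 = S_4(0) = a_4 = 5
y_5 = S_4(1) = -1
t_q=43/4 is in segment 4 (τ=3/4); S_4(τ)=94229/121088

y_0=3 y_1=-3 y_2=2 y_3=4 y_4=5 y_5=-1
S(43/4) = 94229/121088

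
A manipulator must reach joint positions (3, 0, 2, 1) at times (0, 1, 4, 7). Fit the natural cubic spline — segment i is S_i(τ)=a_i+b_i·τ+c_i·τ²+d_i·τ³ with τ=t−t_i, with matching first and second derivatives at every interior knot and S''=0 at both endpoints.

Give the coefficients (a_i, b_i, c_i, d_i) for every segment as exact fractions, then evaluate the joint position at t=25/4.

Δ: Δ0=-3, Δ1=2/3, Δ2=-1/3
row 1: diag=8, rhs=22; c'=3/8, d'=11/4
row 2: denom=12−3·3/8=87/8; d'=(-6−3·11/4)/(87/8)=-38/29
back: M2=-38/29
back: M1=11/4−3/8·-38/29=94/29
M: M0=0, M1=94/29, M2=-38/29, M3=0
seg 0: a=3, c=M0/2=0, d=(M1−M0)/(6·1)=47/87, b=Δ0−h0·(2M0+M1)/6=-308/87
seg 1: a=0, c=M1/2=47/29, d=(M2−M1)/(6·3)=-22/87, b=Δ1−h1·(2M1+M2)/6=-167/87
seg 2: a=2, c=M2/2=-19/29, d=(M3−M2)/(6·3)=19/261, b=Δ2−h2·(2M2+M3)/6=85/87
t_q=25/4 → seg 2, τ=9/4; S=2+85/87·τ+-19/29·τ²+19/261·τ³=3175/1856

  seg 0: a=3 b=-308/87 c=0 d=47/87
  seg 1: a=0 b=-167/87 c=47/29 d=-22/87
  seg 2: a=2 b=85/87 c=-19/29 d=19/261
S(25/4) = 3175/1856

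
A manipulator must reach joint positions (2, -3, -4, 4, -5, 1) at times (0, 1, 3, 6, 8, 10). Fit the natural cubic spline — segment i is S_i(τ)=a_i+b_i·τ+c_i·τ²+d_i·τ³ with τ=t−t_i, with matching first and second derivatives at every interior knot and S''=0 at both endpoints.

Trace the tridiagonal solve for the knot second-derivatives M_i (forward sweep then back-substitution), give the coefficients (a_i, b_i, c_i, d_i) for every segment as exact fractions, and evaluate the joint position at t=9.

Δ: Δ0=-5, Δ1=-1/2, Δ2=8/3, Δ3=-9/2, Δ4=3
row 1: diag=6, rhs=27; c'=1/3, d'=9/2
row 2: denom=10−2·1/3=28/3; d'=(19−2·9/2)/(28/3)=15/14
row 3: denom=10−3·9/28=253/28; d'=(-43−3·15/14)/(253/28)=-1294/253
row 4: denom=8−2·56/253=1912/253; d'=(45−2·-1294/253)/(1912/253)=13973/1912
back: M4=13973/1912
back: M3=-1294/253−56/253·13973/1912=-1609/239
back: M2=15/14−9/28·-1609/239=3093/956
back: M1=9/2−1/3·3093/956=3271/956
M: M0=0, M1=3271/956, M2=3093/956, M3=-1609/239, M4=13973/1912, M5=0
seg 0: a=2, c=M0/2=0, d=(M1−M0)/(6·1)=3271/5736, b=Δ0−h0·(2M0+M1)/6=-31951/5736
seg 1: a=-3, c=M1/2=3271/1912, d=(M2−M1)/(6·2)=-89/5736, b=Δ1−h1·(2M1+M2)/6=-11069/2868
seg 2: a=-4, c=M2/2=3093/1912, d=(M3−M2)/(6·3)=-9529/17208, b=Δ2−h2·(2M2+M3)/6=8023/2868
seg 3: a=4, c=M3/2=-1609/478, d=(M4−M3)/(6·2)=26845/22944, b=Δ3−h3·(2M3+M4)/6=-14041/5736
seg 4: a=-5, c=M4/2=13973/3824, d=(M5−M4)/(6·2)=-13973/22944, b=Δ4−h4·(2M4+M5)/6=-5369/2868
t_q=9 → seg 4, τ=1; S=-5+-5369/2868·τ+13973/3824·τ²+-13973/22944·τ³=-29269/7648

  seg 0: a=2 b=-31951/5736 c=0 d=3271/5736
  seg 1: a=-3 b=-11069/2868 c=3271/1912 d=-89/5736
  seg 2: a=-4 b=8023/2868 c=3093/1912 d=-9529/17208
  seg 3: a=4 b=-14041/5736 c=-1609/478 d=26845/22944
  seg 4: a=-5 b=-5369/2868 c=13973/3824 d=-13973/22944
S(9) = -29269/7648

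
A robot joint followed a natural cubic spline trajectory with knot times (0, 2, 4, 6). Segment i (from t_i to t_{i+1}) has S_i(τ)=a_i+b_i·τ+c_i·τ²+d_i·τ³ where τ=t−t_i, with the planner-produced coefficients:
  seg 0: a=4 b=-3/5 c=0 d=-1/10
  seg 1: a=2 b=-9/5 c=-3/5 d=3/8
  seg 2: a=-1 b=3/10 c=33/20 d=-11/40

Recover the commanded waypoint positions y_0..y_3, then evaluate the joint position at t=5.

y_0=4 y_1=2 y_2=-1 y_3=4
S(5) = 27/40

y_0 = S_0(0) = a_0 = 4
y_1 = S_1(0) = a_1 = 2
y_2 = S_2(0) = a_2 = -1
y_3 = S_2(2) = 4
t_q=5 is in segment 2 (τ=1); S_2(τ)=27/40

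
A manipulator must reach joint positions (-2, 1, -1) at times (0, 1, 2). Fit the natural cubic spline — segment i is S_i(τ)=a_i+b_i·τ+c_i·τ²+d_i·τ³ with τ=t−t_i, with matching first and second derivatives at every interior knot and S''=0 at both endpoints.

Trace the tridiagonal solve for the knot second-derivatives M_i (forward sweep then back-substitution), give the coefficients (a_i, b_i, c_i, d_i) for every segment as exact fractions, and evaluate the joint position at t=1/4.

Δ: Δ0=3, Δ1=-2
row 1: diag=4, rhs=-30; c'=1/4, d'=-15/2
back: M1=-15/2
M: M0=0, M1=-15/2, M2=0
seg 0: a=-2, c=M0/2=0, d=(M1−M0)/(6·1)=-5/4, b=Δ0−h0·(2M0+M1)/6=17/4
seg 1: a=1, c=M1/2=-15/4, d=(M2−M1)/(6·1)=5/4, b=Δ1−h1·(2M1+M2)/6=1/2
t_q=1/4 → seg 0, τ=1/4; S=-2+17/4·τ+0·τ²+-5/4·τ³=-245/256

  seg 0: a=-2 b=17/4 c=0 d=-5/4
  seg 1: a=1 b=1/2 c=-15/4 d=5/4
S(1/4) = -245/256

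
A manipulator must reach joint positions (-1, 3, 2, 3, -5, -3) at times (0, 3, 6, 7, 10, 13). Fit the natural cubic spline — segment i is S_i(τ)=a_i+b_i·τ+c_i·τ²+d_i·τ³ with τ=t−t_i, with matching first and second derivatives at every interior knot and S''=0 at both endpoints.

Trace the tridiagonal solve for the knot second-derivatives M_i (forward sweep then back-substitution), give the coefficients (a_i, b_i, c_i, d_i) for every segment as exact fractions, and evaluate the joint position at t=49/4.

  seg 0: a=-1 b=2 c=0 d=-2/27
  seg 1: a=3 b=0 c=-2/3 d=5/27
  seg 2: a=2 b=1 c=1 d=-1
  seg 3: a=3 b=0 c=-2 d=10/27
  seg 4: a=-5 b=-2 c=4/3 d=-4/27
S(49/4) = -71/16

Δ: Δ0=4/3, Δ1=-1/3, Δ2=1, Δ3=-8/3, Δ4=2/3
row 1: diag=12, rhs=-10; c'=1/4, d'=-5/6
row 2: denom=8−3·1/4=29/4; d'=(8−3·-5/6)/(29/4)=42/29
row 3: denom=8−1·4/29=228/29; d'=(-22−1·42/29)/(228/29)=-170/57
row 4: denom=12−3·29/76=825/76; d'=(20−3·-170/57)/(825/76)=8/3
back: M4=8/3
back: M3=-170/57−29/76·8/3=-4
back: M2=42/29−4/29·-4=2
back: M1=-5/6−1/4·2=-4/3
M: M0=0, M1=-4/3, M2=2, M3=-4, M4=8/3, M5=0
seg 0: a=-1, c=M0/2=0, d=(M1−M0)/(6·3)=-2/27, b=Δ0−h0·(2M0+M1)/6=2
seg 1: a=3, c=M1/2=-2/3, d=(M2−M1)/(6·3)=5/27, b=Δ1−h1·(2M1+M2)/6=0
seg 2: a=2, c=M2/2=1, d=(M3−M2)/(6·1)=-1, b=Δ2−h2·(2M2+M3)/6=1
seg 3: a=3, c=M3/2=-2, d=(M4−M3)/(6·3)=10/27, b=Δ3−h3·(2M3+M4)/6=0
seg 4: a=-5, c=M4/2=4/3, d=(M5−M4)/(6·3)=-4/27, b=Δ4−h4·(2M4+M5)/6=-2
t_q=49/4 → seg 4, τ=9/4; S=-5+-2·τ+4/3·τ²+-4/27·τ³=-71/16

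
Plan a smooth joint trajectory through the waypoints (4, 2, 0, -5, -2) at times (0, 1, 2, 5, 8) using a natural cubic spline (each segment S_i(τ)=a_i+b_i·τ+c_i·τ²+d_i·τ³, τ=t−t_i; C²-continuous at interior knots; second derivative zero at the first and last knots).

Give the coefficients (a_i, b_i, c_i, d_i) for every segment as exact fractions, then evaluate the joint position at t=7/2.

  seg 0: a=4 b=-169/84 c=0 d=1/84
  seg 1: a=2 b=-83/42 c=1/28 d=-5/84
  seg 2: a=0 b=-25/12 c=-1/7 d=71/756
  seg 3: a=-5 b=-17/42 c=59/84 d=-59/756
S(7/2) = -701/224

Δ: Δ0=-2, Δ1=-2, Δ2=-5/3, Δ3=1
row 1: diag=4, rhs=0; c'=1/4, d'=0
row 2: denom=8−1·1/4=31/4; d'=(2−1·0)/(31/4)=8/31
row 3: denom=12−3·12/31=336/31; d'=(16−3·8/31)/(336/31)=59/42
back: M3=59/42
back: M2=8/31−12/31·59/42=-2/7
back: M1=0−1/4·-2/7=1/14
M: M0=0, M1=1/14, M2=-2/7, M3=59/42, M4=0
seg 0: a=4, c=M0/2=0, d=(M1−M0)/(6·1)=1/84, b=Δ0−h0·(2M0+M1)/6=-169/84
seg 1: a=2, c=M1/2=1/28, d=(M2−M1)/(6·1)=-5/84, b=Δ1−h1·(2M1+M2)/6=-83/42
seg 2: a=0, c=M2/2=-1/7, d=(M3−M2)/(6·3)=71/756, b=Δ2−h2·(2M2+M3)/6=-25/12
seg 3: a=-5, c=M3/2=59/84, d=(M4−M3)/(6·3)=-59/756, b=Δ3−h3·(2M3+M4)/6=-17/42
t_q=7/2 → seg 2, τ=3/2; S=0+-25/12·τ+-1/7·τ²+71/756·τ³=-701/224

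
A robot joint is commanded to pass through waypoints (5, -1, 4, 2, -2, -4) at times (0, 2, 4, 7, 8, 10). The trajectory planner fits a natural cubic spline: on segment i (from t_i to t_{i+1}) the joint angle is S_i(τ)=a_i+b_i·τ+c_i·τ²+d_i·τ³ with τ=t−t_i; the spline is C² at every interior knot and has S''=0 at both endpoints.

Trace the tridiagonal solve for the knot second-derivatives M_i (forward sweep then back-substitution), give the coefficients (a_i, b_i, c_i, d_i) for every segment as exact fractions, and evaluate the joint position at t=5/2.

Δ: Δ0=-3, Δ1=5/2, Δ2=-2/3, Δ3=-4, Δ4=-1
row 1: diag=8, rhs=33; c'=1/4, d'=33/8
row 2: denom=10−2·1/4=19/2; d'=(-19−2·33/8)/(19/2)=-109/38
row 3: denom=8−3·6/19=134/19; d'=(-20−3·-109/38)/(134/19)=-433/268
row 4: denom=6−1·19/134=785/134; d'=(18−1·-433/268)/(785/134)=5257/1570
back: M4=5257/1570
back: M3=-433/268−19/134·5257/1570=-1641/785
back: M2=-109/38−6/19·-1641/785=-3467/1570
back: M1=33/8−1/4·-3467/1570=7343/1570
M: M0=0, M1=7343/1570, M2=-3467/1570, M3=-1641/785, M4=5257/1570, M5=0
seg 0: a=5, c=M0/2=0, d=(M1−M0)/(6·2)=7343/18840, b=Δ0−h0·(2M0+M1)/6=-21473/4710
seg 1: a=-1, c=M1/2=7343/3140, d=(M2−M1)/(6·2)=-1081/1884, b=Δ1−h1·(2M1+M2)/6=278/2355
seg 2: a=4, c=M2/2=-3467/3140, d=(M3−M2)/(6·3)=37/5652, b=Δ2−h2·(2M2+M3)/6=6092/2355
seg 3: a=2, c=M3/2=-1641/1570, d=(M4−M3)/(6·1)=8539/9420, b=Δ3−h3·(2M3+M4)/6=-36373/9420
seg 4: a=-2, c=M4/2=5257/3140, d=(M5−M4)/(6·2)=-5257/18840, b=Δ4−h4·(2M4+M5)/6=-7612/2355
t_q=5/2 → seg 1, τ=1/2; S=-1+278/2355·τ+7343/3140·τ²+-1081/1884·τ³=-10753/25120

  seg 0: a=5 b=-21473/4710 c=0 d=7343/18840
  seg 1: a=-1 b=278/2355 c=7343/3140 d=-1081/1884
  seg 2: a=4 b=6092/2355 c=-3467/3140 d=37/5652
  seg 3: a=2 b=-36373/9420 c=-1641/1570 d=8539/9420
  seg 4: a=-2 b=-7612/2355 c=5257/3140 d=-5257/18840
S(5/2) = -10753/25120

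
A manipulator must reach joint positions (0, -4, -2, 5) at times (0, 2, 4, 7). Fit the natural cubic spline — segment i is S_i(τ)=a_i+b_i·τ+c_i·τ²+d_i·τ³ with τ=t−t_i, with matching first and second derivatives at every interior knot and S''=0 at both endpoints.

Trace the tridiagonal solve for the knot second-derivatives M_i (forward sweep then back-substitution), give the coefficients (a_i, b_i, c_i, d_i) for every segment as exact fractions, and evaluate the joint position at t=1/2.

Δ: Δ0=-2, Δ1=1, Δ2=7/3
row 1: diag=8, rhs=18; c'=1/4, d'=9/4
row 2: denom=10−2·1/4=19/2; d'=(8−2·9/4)/(19/2)=7/19
back: M2=7/19
back: M1=9/4−1/4·7/19=41/19
M: M0=0, M1=41/19, M2=7/19, M3=0
seg 0: a=0, c=M0/2=0, d=(M1−M0)/(6·2)=41/228, b=Δ0−h0·(2M0+M1)/6=-155/57
seg 1: a=-4, c=M1/2=41/38, d=(M2−M1)/(6·2)=-17/114, b=Δ1−h1·(2M1+M2)/6=-32/57
seg 2: a=-2, c=M2/2=7/38, d=(M3−M2)/(6·3)=-7/342, b=Δ2−h2·(2M2+M3)/6=112/57
t_q=1/2 → seg 0, τ=1/2; S=0+-155/57·τ+0·τ²+41/228·τ³=-813/608

  seg 0: a=0 b=-155/57 c=0 d=41/228
  seg 1: a=-4 b=-32/57 c=41/38 d=-17/114
  seg 2: a=-2 b=112/57 c=7/38 d=-7/342
S(1/2) = -813/608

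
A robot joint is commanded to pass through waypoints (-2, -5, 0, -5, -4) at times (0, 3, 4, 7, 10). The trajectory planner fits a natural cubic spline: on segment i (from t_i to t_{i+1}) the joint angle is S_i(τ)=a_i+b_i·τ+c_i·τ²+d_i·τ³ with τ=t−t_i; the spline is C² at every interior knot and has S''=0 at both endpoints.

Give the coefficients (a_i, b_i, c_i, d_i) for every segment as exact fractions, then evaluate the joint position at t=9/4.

  seg 0: a=-2 b=-11/3 c=0 d=8/27
  seg 1: a=-5 b=13/3 c=8/3 d=-2
  seg 2: a=0 b=11/3 c=-10/3 d=14/27
  seg 3: a=-5 b=-7/3 c=4/3 d=-4/27
S(9/4) = -55/8

Δ: Δ0=-1, Δ1=5, Δ2=-5/3, Δ3=1/3
row 1: diag=8, rhs=36; c'=1/8, d'=9/2
row 2: denom=8−1·1/8=63/8; d'=(-40−1·9/2)/(63/8)=-356/63
row 3: denom=12−3·8/21=76/7; d'=(12−3·-356/63)/(76/7)=8/3
back: M3=8/3
back: M2=-356/63−8/21·8/3=-20/3
back: M1=9/2−1/8·-20/3=16/3
M: M0=0, M1=16/3, M2=-20/3, M3=8/3, M4=0
seg 0: a=-2, c=M0/2=0, d=(M1−M0)/(6·3)=8/27, b=Δ0−h0·(2M0+M1)/6=-11/3
seg 1: a=-5, c=M1/2=8/3, d=(M2−M1)/(6·1)=-2, b=Δ1−h1·(2M1+M2)/6=13/3
seg 2: a=0, c=M2/2=-10/3, d=(M3−M2)/(6·3)=14/27, b=Δ2−h2·(2M2+M3)/6=11/3
seg 3: a=-5, c=M3/2=4/3, d=(M4−M3)/(6·3)=-4/27, b=Δ3−h3·(2M3+M4)/6=-7/3
t_q=9/4 → seg 0, τ=9/4; S=-2+-11/3·τ+0·τ²+8/27·τ³=-55/8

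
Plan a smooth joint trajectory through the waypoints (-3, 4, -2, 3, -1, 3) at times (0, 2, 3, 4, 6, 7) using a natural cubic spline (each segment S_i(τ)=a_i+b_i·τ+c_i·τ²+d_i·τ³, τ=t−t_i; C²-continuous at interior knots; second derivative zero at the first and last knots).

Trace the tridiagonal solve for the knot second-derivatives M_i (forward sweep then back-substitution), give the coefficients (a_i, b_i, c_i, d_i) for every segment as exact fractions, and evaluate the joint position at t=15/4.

  seg 0: a=-3 b=279/35 c=0 d=-313/280
  seg 1: a=4 b=-381/70 c=-939/140 d=123/20
  seg 2: a=-2 b=-57/140 c=411/35 d=-887/140
  seg 3: a=3 b=57/14 c=-1017/140 d=74/35
  seg 4: a=-1 b=27/70 c=759/140 d=-253/140
S(15/4) = 14579/8960

Δ: Δ0=7/2, Δ1=-6, Δ2=5, Δ3=-2, Δ4=4
row 1: diag=6, rhs=-57; c'=1/6, d'=-19/2
row 2: denom=4−1·1/6=23/6; d'=(66−1·-19/2)/(23/6)=453/23
row 3: denom=6−1·6/23=132/23; d'=(-42−1·453/23)/(132/23)=-43/4
row 4: denom=6−2·23/66=175/33; d'=(36−2·-43/4)/(175/33)=759/70
back: M4=759/70
back: M3=-43/4−23/66·759/70=-1017/70
back: M2=453/23−6/23·-1017/70=822/35
back: M1=-19/2−1/6·822/35=-939/70
M: M0=0, M1=-939/70, M2=822/35, M3=-1017/70, M4=759/70, M5=0
seg 0: a=-3, c=M0/2=0, d=(M1−M0)/(6·2)=-313/280, b=Δ0−h0·(2M0+M1)/6=279/35
seg 1: a=4, c=M1/2=-939/140, d=(M2−M1)/(6·1)=123/20, b=Δ1−h1·(2M1+M2)/6=-381/70
seg 2: a=-2, c=M2/2=411/35, d=(M3−M2)/(6·1)=-887/140, b=Δ2−h2·(2M2+M3)/6=-57/140
seg 3: a=3, c=M3/2=-1017/140, d=(M4−M3)/(6·2)=74/35, b=Δ3−h3·(2M3+M4)/6=57/14
seg 4: a=-1, c=M4/2=759/140, d=(M5−M4)/(6·1)=-253/140, b=Δ4−h4·(2M4+M5)/6=27/70
t_q=15/4 → seg 2, τ=3/4; S=-2+-57/140·τ+411/35·τ²+-887/140·τ³=14579/8960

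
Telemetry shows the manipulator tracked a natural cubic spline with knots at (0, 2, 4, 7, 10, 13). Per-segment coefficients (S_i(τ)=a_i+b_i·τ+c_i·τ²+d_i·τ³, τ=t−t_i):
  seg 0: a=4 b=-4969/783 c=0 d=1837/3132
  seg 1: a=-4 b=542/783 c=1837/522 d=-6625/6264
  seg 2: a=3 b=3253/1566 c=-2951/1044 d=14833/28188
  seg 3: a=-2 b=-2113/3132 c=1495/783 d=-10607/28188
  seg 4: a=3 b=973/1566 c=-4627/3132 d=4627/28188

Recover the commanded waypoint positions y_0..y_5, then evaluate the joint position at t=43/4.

y_0=4 y_1=-4 y_2=3 y_3=-2 y_4=3 y_5=-4
S(43/4) = 60229/22272

y_0 = S_0(0) = a_0 = 4
y_1 = S_1(0) = a_1 = -4
y_2 = S_2(0) = a_2 = 3
y_3 = S_3(0) = a_3 = -2
y_4 = S_4(0) = a_4 = 3
y_5 = S_4(3) = -4
t_q=43/4 is in segment 4 (τ=3/4); S_4(τ)=60229/22272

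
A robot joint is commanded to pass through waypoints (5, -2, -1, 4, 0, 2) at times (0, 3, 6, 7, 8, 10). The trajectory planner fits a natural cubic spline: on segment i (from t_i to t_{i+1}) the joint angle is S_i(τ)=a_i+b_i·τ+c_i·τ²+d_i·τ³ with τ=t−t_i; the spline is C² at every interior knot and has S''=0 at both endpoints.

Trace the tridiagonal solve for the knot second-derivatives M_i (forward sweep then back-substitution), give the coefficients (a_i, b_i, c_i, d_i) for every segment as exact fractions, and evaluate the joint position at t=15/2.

Δ: Δ0=-7/3, Δ1=1/3, Δ2=5, Δ3=-4, Δ4=1
row 1: diag=12, rhs=16; c'=1/4, d'=4/3
row 2: denom=8−3·1/4=29/4; d'=(28−3·4/3)/(29/4)=96/29
row 3: denom=4−1·4/29=112/29; d'=(-54−1·96/29)/(112/29)=-831/56
row 4: denom=6−1·29/112=643/112; d'=(30−1·-831/56)/(643/112)=5022/643
back: M4=5022/643
back: M3=-831/56−29/112·5022/643=-10842/643
back: M2=96/29−4/29·-10842/643=3624/643
back: M1=4/3−1/4·3624/643=-146/1929
M: M0=0, M1=-146/1929, M2=3624/643, M3=-10842/643, M4=5022/643, M5=0
seg 0: a=5, c=M0/2=0, d=(M1−M0)/(6·3)=-73/17361, b=Δ0−h0·(2M0+M1)/6=-1476/643
seg 1: a=-2, c=M1/2=-73/1929, d=(M2−M1)/(6·3)=5509/17361, b=Δ1−h1·(2M1+M2)/6=-1549/643
seg 2: a=-1, c=M2/2=1812/643, d=(M3−M2)/(6·1)=-2411/643, b=Δ2−h2·(2M2+M3)/6=3814/643
seg 3: a=4, c=M3/2=-5421/643, d=(M4−M3)/(6·1)=2644/643, b=Δ3−h3·(2M3+M4)/6=205/643
seg 4: a=0, c=M4/2=2511/643, d=(M5−M4)/(6·2)=-837/1286, b=Δ4−h4·(2M4+M5)/6=-2705/643
t_q=15/2 → seg 3, τ=1/2; S=4+205/643·τ+-5421/643·τ²+2644/643·τ³=6599/2572

  seg 0: a=5 b=-1476/643 c=0 d=-73/17361
  seg 1: a=-2 b=-1549/643 c=-73/1929 d=5509/17361
  seg 2: a=-1 b=3814/643 c=1812/643 d=-2411/643
  seg 3: a=4 b=205/643 c=-5421/643 d=2644/643
  seg 4: a=0 b=-2705/643 c=2511/643 d=-837/1286
S(15/2) = 6599/2572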